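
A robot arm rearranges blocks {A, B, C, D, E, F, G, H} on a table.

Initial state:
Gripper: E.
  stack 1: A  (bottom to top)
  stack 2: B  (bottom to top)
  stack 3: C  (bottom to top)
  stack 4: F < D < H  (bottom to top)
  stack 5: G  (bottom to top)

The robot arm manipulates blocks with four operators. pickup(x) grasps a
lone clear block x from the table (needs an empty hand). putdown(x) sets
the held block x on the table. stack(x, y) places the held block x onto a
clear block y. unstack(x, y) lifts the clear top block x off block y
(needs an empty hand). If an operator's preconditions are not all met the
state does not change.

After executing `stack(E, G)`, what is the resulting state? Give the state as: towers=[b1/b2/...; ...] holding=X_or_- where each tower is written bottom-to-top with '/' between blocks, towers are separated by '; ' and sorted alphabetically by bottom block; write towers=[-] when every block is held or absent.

towers=[A; B; C; F/D/H; G/E] holding=-

before: towers=[A; B; C; F/D/H; G] holding=E
pre[stack(E, G)]: holding(E) ✓, clear(G) ✓, E≠G ✓
all met → apply stack(E, G)
after:  towers=[A; B; C; F/D/H; G/E] holding=-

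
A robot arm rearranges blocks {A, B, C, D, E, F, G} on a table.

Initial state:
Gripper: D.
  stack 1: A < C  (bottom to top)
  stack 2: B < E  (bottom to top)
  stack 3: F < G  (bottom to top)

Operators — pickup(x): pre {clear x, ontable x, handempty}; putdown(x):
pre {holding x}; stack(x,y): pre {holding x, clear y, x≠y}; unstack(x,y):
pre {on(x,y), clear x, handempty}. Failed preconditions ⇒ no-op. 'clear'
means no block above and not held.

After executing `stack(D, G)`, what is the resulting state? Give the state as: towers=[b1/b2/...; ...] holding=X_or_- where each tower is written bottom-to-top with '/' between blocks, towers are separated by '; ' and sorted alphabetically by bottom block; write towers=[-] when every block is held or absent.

before: towers=[A/C; B/E; F/G] holding=D
pre[stack(D, G)]: holding(D) ✓, clear(G) ✓, D≠G ✓
all met → apply stack(D, G)
after:  towers=[A/C; B/E; F/G/D] holding=-

towers=[A/C; B/E; F/G/D] holding=-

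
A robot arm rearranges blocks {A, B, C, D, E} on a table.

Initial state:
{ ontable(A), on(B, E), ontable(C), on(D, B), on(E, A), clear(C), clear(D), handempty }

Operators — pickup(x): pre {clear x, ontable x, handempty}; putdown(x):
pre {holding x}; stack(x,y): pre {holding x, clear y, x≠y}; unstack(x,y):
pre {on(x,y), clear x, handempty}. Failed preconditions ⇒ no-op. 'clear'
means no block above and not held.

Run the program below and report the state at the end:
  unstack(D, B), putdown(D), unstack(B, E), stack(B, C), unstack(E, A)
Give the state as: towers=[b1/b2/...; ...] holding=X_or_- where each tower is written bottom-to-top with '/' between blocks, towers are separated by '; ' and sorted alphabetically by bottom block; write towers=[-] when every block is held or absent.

step 1 (unstack(D, B)): towers=[A/E/B; C] holding=D
step 2 (putdown(D)): towers=[A/E/B; C; D] holding=-
step 3 (unstack(B, E)): towers=[A/E; C; D] holding=B
step 4 (stack(B, C)): towers=[A/E; C/B; D] holding=-
step 5 (unstack(E, A)): towers=[A; C/B; D] holding=E

towers=[A; C/B; D] holding=E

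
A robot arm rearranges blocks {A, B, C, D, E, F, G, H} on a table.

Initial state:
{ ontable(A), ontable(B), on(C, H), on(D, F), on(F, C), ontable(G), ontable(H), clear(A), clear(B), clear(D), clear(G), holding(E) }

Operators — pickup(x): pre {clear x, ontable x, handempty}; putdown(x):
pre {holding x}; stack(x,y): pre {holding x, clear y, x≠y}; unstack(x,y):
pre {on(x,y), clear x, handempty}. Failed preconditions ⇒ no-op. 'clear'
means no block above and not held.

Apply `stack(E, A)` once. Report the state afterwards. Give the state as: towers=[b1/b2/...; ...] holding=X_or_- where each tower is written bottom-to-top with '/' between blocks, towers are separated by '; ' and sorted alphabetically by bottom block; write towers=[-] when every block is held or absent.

towers=[A/E; B; G; H/C/F/D] holding=-

before: towers=[A; B; G; H/C/F/D] holding=E
pre[stack(E, A)]: holding(E) ✓, clear(A) ✓, E≠A ✓
all met → apply stack(E, A)
after:  towers=[A/E; B; G; H/C/F/D] holding=-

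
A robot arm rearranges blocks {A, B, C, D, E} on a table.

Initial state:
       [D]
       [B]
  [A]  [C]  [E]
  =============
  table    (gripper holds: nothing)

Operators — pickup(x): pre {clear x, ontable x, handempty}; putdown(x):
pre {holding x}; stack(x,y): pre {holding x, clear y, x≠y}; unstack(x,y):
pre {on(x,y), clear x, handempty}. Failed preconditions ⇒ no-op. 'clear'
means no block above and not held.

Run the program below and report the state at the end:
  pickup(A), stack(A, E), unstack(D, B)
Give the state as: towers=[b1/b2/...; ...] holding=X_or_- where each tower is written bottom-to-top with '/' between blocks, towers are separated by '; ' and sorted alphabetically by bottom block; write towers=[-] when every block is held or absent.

towers=[C/B; E/A] holding=D

step 1 (pickup(A)): towers=[C/B/D; E] holding=A
step 2 (stack(A, E)): towers=[C/B/D; E/A] holding=-
step 3 (unstack(D, B)): towers=[C/B; E/A] holding=D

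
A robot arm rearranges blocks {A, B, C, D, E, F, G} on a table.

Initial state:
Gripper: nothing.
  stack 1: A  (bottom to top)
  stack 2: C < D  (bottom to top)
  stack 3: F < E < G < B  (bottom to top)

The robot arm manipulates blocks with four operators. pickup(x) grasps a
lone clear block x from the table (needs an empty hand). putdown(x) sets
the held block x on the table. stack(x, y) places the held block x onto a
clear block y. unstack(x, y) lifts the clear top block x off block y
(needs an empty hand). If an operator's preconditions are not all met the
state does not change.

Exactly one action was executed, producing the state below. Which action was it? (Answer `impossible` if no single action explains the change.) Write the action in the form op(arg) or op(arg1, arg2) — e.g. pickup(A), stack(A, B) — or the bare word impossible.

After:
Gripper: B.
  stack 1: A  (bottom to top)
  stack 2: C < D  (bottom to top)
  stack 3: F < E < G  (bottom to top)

target: towers=[A; C/D; F/E/G] holding=B
     unstack(B, G) → towers=[A; C/D; F/E/G] holding=B  ← match
     unstack(D, C) → towers=[A; C; F/E/G/B] holding=D
         pickup(A) → towers=[C/D; F/E/G/B] holding=A

unstack(B, G)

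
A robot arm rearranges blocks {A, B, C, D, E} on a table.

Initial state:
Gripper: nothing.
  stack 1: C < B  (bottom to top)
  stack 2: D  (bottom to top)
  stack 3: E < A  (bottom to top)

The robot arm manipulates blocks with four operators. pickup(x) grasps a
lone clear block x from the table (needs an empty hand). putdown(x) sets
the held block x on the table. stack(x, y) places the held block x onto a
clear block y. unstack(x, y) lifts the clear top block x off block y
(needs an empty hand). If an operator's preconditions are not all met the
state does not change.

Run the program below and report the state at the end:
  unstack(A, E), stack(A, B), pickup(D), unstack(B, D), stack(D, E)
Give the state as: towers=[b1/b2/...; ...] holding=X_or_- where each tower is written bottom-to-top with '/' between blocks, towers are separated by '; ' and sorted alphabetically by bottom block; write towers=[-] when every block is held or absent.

step 1 (unstack(A, E)): towers=[C/B; D; E] holding=A
step 2 (stack(A, B)): towers=[C/B/A; D; E] holding=-
step 3 (pickup(D)): towers=[C/B/A; E] holding=D
step 4 (unstack(B, D)) [no-op]: towers=[C/B/A; E] holding=D
step 5 (stack(D, E)): towers=[C/B/A; E/D] holding=-

towers=[C/B/A; E/D] holding=-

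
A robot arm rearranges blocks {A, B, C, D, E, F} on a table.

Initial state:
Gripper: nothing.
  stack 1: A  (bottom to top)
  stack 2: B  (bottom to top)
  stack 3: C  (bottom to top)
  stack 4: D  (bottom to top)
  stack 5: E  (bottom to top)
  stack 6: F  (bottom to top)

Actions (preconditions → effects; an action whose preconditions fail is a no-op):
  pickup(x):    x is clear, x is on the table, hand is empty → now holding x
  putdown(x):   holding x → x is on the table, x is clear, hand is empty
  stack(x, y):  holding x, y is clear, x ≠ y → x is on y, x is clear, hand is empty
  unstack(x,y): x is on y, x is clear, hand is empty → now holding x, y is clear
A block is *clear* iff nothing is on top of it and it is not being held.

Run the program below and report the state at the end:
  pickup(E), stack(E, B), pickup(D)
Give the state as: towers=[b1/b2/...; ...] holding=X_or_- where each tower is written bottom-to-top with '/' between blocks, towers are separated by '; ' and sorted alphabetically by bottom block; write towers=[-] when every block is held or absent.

step 1 (pickup(E)): towers=[A; B; C; D; F] holding=E
step 2 (stack(E, B)): towers=[A; B/E; C; D; F] holding=-
step 3 (pickup(D)): towers=[A; B/E; C; F] holding=D

towers=[A; B/E; C; F] holding=D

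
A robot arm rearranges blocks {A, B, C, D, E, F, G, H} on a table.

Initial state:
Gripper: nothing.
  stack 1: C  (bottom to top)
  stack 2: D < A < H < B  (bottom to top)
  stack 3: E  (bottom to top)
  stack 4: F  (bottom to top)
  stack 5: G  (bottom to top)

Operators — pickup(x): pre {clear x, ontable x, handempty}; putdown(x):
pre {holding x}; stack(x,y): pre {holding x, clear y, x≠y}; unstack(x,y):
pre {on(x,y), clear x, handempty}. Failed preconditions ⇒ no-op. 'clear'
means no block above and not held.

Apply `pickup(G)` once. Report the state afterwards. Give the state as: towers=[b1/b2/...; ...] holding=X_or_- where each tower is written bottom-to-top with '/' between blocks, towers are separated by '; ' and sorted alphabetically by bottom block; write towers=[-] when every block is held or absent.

before: towers=[C; D/A/H/B; E; F; G] holding=-
pre[pickup(G)]: clear(G) ✓, ontable(G) ✓, handempty ✓
all met → apply pickup(G)
after:  towers=[C; D/A/H/B; E; F] holding=G

towers=[C; D/A/H/B; E; F] holding=G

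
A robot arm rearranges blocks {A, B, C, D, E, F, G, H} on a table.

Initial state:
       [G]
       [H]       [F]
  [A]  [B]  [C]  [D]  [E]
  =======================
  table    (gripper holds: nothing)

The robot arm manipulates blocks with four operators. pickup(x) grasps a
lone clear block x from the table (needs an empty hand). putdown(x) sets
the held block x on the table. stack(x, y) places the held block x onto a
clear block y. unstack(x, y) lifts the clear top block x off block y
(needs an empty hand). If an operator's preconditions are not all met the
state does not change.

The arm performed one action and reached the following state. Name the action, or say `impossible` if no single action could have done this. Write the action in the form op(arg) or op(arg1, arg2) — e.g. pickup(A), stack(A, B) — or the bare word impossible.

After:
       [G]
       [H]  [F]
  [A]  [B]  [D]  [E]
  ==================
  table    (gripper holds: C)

pickup(C)

target: towers=[A; B/H/G; D/F; E] holding=C
     unstack(G, H) → towers=[A; B/H; C; D/F; E] holding=G
         pickup(A) → towers=[B/H/G; C; D/F; E] holding=A
         pickup(E) → towers=[A; B/H/G; C; D/F] holding=E
     unstack(F, D) → towers=[A; B/H/G; C; D; E] holding=F
         pickup(C) → towers=[A; B/H/G; D/F; E] holding=C  ← match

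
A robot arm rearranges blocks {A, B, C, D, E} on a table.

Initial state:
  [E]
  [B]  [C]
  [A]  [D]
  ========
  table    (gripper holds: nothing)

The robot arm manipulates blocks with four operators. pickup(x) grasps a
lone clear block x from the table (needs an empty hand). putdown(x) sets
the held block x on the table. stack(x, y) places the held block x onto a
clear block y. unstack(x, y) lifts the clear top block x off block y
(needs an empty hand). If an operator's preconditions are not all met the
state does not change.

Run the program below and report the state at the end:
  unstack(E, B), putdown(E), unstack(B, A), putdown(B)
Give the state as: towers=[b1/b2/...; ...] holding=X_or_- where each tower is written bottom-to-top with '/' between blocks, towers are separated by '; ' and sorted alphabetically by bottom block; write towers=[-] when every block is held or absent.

towers=[A; B; D/C; E] holding=-

step 1 (unstack(E, B)): towers=[A/B; D/C] holding=E
step 2 (putdown(E)): towers=[A/B; D/C; E] holding=-
step 3 (unstack(B, A)): towers=[A; D/C; E] holding=B
step 4 (putdown(B)): towers=[A; B; D/C; E] holding=-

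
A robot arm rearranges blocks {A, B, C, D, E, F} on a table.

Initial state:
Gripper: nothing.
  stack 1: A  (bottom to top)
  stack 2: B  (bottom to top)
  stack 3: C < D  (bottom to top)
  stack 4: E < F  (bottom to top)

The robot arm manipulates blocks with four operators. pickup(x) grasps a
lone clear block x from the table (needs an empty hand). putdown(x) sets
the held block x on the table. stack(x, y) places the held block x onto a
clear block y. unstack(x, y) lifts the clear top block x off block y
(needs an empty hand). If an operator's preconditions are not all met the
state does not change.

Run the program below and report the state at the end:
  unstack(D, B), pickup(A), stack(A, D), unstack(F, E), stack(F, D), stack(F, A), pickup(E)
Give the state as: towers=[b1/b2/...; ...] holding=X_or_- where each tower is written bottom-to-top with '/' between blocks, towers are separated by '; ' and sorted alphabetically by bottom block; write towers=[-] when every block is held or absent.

towers=[B; C/D/A/F] holding=E

step 1 (unstack(D, B)) [no-op]: towers=[A; B; C/D; E/F] holding=-
step 2 (pickup(A)): towers=[B; C/D; E/F] holding=A
step 3 (stack(A, D)): towers=[B; C/D/A; E/F] holding=-
step 4 (unstack(F, E)): towers=[B; C/D/A; E] holding=F
step 5 (stack(F, D)) [no-op]: towers=[B; C/D/A; E] holding=F
step 6 (stack(F, A)): towers=[B; C/D/A/F; E] holding=-
step 7 (pickup(E)): towers=[B; C/D/A/F] holding=E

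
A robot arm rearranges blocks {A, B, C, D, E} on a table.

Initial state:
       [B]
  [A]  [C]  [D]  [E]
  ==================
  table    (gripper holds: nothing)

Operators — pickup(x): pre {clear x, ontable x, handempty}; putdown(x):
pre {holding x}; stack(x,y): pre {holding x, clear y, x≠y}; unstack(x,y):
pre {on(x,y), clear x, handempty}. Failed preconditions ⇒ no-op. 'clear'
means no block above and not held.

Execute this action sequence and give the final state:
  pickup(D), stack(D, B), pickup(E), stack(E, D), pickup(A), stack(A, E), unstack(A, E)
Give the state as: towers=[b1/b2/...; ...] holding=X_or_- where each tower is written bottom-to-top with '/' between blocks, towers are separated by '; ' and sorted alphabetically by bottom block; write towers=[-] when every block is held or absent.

towers=[C/B/D/E] holding=A

step 1 (pickup(D)): towers=[A; C/B; E] holding=D
step 2 (stack(D, B)): towers=[A; C/B/D; E] holding=-
step 3 (pickup(E)): towers=[A; C/B/D] holding=E
step 4 (stack(E, D)): towers=[A; C/B/D/E] holding=-
step 5 (pickup(A)): towers=[C/B/D/E] holding=A
step 6 (stack(A, E)): towers=[C/B/D/E/A] holding=-
step 7 (unstack(A, E)): towers=[C/B/D/E] holding=A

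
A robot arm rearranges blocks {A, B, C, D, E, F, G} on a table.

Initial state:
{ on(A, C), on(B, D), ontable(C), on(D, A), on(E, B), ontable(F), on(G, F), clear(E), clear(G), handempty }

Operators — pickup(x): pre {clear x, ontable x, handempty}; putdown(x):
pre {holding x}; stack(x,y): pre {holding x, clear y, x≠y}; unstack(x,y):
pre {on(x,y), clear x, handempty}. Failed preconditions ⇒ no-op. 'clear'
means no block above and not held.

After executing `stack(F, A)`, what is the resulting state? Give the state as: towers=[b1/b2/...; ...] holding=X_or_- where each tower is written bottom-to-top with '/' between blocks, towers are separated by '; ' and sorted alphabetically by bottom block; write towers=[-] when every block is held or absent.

towers=[C/A/D/B/E; F/G] holding=-

before: towers=[C/A/D/B/E; F/G] holding=-
pre[stack(F, A)]: holding(F) fail, clear(A) fail, F≠A ok
holding(F), clear(A) unmet → stack(F, A) is a no-op
after:  towers=[C/A/D/B/E; F/G] holding=-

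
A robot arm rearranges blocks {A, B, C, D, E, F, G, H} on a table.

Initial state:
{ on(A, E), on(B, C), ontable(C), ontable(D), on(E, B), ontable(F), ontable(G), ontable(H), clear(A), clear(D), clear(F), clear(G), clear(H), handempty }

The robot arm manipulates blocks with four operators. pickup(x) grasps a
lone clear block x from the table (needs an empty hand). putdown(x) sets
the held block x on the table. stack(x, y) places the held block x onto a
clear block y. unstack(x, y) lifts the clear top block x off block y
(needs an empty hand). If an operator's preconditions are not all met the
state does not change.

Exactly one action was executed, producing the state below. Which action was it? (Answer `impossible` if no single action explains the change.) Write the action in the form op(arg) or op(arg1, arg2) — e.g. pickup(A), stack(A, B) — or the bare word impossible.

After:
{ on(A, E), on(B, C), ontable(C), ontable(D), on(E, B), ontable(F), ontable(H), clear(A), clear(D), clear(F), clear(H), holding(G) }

pickup(G)

target: towers=[C/B/E/A; D; F; H] holding=G
         pickup(G) → towers=[C/B/E/A; D; F; H] holding=G  ← match
     unstack(A, E) → towers=[C/B/E; D; F; G; H] holding=A
         pickup(H) → towers=[C/B/E/A; D; F; G] holding=H
         pickup(F) → towers=[C/B/E/A; D; G; H] holding=F
         pickup(D) → towers=[C/B/E/A; F; G; H] holding=D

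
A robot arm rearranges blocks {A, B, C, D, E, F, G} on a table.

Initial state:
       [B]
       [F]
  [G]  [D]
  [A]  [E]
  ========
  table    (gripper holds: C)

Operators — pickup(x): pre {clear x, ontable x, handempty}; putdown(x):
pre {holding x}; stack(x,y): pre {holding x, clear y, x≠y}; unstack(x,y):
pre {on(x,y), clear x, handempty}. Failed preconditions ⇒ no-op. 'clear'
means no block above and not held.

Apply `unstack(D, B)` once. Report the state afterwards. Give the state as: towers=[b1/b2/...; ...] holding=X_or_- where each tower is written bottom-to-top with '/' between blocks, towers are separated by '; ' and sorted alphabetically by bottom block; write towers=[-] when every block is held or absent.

before: towers=[A/G; E/D/F/B] holding=C
pre[unstack(D, B)]: on(D,B) no, clear(D) no, handempty no
on(D,B), clear(D), handempty unmet → unstack(D, B) is a no-op
after:  towers=[A/G; E/D/F/B] holding=C

towers=[A/G; E/D/F/B] holding=C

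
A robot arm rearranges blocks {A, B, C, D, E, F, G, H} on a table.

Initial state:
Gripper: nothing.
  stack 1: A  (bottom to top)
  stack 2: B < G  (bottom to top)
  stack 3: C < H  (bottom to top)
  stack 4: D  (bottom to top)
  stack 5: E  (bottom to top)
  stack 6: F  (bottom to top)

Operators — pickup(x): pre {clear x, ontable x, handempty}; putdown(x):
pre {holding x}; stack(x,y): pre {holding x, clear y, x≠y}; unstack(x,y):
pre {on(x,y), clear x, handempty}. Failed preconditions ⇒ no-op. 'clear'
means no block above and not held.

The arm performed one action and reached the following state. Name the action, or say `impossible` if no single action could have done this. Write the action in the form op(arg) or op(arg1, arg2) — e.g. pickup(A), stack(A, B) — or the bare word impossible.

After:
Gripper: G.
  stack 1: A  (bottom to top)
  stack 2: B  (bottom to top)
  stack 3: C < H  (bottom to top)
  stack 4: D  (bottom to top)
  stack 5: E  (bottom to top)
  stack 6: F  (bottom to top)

target: towers=[A; B; C/H; D; E; F] holding=G
     unstack(G, B) → towers=[A; B; C/H; D; E; F] holding=G  ← match
         pickup(A) → towers=[B/G; C/H; D; E; F] holding=A
         pickup(E) → towers=[A; B/G; C/H; D; F] holding=E
     unstack(H, C) → towers=[A; B/G; C; D; E; F] holding=H
         pickup(F) → towers=[A; B/G; C/H; D; E] holding=F
         pickup(D) → towers=[A; B/G; C/H; E; F] holding=D

unstack(G, B)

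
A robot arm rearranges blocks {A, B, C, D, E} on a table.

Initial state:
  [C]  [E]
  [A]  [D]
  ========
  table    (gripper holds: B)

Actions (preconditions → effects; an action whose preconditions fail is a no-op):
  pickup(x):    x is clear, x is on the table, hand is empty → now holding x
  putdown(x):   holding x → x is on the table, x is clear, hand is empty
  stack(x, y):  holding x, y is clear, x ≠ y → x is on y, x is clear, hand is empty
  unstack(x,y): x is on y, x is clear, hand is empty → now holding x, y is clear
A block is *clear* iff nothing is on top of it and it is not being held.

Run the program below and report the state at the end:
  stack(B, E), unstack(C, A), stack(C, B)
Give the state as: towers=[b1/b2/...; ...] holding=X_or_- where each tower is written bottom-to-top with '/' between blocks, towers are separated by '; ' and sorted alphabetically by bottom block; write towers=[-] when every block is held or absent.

step 1 (stack(B, E)): towers=[A/C; D/E/B] holding=-
step 2 (unstack(C, A)): towers=[A; D/E/B] holding=C
step 3 (stack(C, B)): towers=[A; D/E/B/C] holding=-

towers=[A; D/E/B/C] holding=-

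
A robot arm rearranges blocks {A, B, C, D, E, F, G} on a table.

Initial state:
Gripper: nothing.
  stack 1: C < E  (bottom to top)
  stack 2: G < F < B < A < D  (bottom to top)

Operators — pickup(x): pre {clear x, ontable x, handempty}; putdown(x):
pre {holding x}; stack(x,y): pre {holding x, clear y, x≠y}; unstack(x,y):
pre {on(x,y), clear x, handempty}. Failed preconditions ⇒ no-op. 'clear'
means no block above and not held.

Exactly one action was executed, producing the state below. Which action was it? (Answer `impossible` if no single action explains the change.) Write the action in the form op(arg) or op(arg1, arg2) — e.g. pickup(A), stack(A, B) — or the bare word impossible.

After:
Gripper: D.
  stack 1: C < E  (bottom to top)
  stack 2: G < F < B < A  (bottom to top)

target: towers=[C/E; G/F/B/A] holding=D
     unstack(D, A) → towers=[C/E; G/F/B/A] holding=D  ← match
     unstack(E, C) → towers=[C; G/F/B/A/D] holding=E

unstack(D, A)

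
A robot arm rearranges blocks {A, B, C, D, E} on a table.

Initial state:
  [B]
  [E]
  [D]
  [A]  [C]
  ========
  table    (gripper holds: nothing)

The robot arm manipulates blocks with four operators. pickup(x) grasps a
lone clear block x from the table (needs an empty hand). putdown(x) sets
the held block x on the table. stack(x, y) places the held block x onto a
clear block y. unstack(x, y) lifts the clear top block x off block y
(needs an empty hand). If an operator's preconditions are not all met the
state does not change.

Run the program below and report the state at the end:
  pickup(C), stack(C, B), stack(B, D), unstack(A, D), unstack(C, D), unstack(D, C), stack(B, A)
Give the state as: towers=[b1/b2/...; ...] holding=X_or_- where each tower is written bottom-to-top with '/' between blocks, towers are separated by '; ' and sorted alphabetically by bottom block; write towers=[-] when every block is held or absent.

towers=[A/D/E/B/C] holding=-

step 1 (pickup(C)): towers=[A/D/E/B] holding=C
step 2 (stack(C, B)): towers=[A/D/E/B/C] holding=-
step 3 (stack(B, D)) [no-op]: towers=[A/D/E/B/C] holding=-
step 4 (unstack(A, D)) [no-op]: towers=[A/D/E/B/C] holding=-
step 5 (unstack(C, D)) [no-op]: towers=[A/D/E/B/C] holding=-
step 6 (unstack(D, C)) [no-op]: towers=[A/D/E/B/C] holding=-
step 7 (stack(B, A)) [no-op]: towers=[A/D/E/B/C] holding=-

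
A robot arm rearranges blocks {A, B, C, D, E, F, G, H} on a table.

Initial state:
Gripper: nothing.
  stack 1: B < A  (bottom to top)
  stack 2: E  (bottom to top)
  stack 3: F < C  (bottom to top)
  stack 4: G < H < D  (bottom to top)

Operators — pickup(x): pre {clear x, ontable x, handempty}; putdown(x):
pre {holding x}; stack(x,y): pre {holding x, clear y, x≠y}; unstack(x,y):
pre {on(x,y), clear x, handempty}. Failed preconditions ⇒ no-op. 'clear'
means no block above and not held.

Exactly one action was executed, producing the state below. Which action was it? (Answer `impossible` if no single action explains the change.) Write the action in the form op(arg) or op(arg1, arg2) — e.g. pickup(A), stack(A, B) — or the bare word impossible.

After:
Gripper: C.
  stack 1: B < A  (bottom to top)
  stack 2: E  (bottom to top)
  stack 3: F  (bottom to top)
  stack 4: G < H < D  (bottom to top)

target: towers=[B/A; E; F; G/H/D] holding=C
     unstack(A, B) → towers=[B; E; F/C; G/H/D] holding=A
         pickup(E) → towers=[B/A; F/C; G/H/D] holding=E
     unstack(D, H) → towers=[B/A; E; F/C; G/H] holding=D
     unstack(C, F) → towers=[B/A; E; F; G/H/D] holding=C  ← match

unstack(C, F)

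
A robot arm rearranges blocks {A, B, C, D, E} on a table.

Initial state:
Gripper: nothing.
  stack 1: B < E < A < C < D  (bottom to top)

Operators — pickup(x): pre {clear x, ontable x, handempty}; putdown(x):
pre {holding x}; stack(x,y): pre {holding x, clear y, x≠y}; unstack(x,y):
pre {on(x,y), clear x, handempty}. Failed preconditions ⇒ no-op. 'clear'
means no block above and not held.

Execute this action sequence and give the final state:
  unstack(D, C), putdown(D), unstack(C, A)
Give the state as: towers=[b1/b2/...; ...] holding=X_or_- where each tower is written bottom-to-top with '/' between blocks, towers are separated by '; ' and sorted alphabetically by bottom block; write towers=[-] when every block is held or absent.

step 1 (unstack(D, C)): towers=[B/E/A/C] holding=D
step 2 (putdown(D)): towers=[B/E/A/C; D] holding=-
step 3 (unstack(C, A)): towers=[B/E/A; D] holding=C

towers=[B/E/A; D] holding=C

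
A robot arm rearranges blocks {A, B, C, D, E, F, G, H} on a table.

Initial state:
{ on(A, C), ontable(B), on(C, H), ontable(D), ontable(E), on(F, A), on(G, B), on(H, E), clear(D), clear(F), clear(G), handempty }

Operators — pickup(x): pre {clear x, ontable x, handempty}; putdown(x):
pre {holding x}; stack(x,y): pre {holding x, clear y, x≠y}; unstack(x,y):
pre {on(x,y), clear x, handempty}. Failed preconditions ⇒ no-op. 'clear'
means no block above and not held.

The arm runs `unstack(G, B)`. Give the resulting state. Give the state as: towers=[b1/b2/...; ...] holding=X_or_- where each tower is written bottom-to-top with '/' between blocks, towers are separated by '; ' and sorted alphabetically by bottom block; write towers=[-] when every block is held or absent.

before: towers=[B/G; D; E/H/C/A/F] holding=-
pre[unstack(G, B)]: on(G,B) yes, clear(G) yes, handempty yes
all met → apply unstack(G, B)
after:  towers=[B; D; E/H/C/A/F] holding=G

towers=[B; D; E/H/C/A/F] holding=G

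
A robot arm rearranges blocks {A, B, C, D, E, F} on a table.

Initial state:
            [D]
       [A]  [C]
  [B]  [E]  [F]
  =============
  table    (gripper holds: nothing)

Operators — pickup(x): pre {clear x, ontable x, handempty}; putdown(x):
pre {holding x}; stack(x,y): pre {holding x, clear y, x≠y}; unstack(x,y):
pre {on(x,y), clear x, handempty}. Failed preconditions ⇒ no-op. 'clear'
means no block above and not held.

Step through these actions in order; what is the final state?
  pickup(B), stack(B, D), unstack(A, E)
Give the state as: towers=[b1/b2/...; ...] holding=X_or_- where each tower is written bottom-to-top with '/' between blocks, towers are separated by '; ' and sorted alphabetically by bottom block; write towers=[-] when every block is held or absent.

step 1 (pickup(B)): towers=[E/A; F/C/D] holding=B
step 2 (stack(B, D)): towers=[E/A; F/C/D/B] holding=-
step 3 (unstack(A, E)): towers=[E; F/C/D/B] holding=A

towers=[E; F/C/D/B] holding=A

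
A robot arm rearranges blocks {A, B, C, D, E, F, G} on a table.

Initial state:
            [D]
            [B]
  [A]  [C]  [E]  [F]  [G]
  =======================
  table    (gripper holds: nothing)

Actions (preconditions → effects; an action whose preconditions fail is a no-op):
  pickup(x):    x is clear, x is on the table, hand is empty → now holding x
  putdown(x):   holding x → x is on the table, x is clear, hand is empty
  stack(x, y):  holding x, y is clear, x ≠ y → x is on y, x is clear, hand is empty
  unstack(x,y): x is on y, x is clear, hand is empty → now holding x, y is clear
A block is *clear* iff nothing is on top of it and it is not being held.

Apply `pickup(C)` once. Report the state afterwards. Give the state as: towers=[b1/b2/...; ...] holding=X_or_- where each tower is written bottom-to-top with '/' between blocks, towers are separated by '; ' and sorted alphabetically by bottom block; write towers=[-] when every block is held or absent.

before: towers=[A; C; E/B/D; F; G] holding=-
pre[pickup(C)]: clear(C) ok, ontable(C) ok, handempty ok
all met → apply pickup(C)
after:  towers=[A; E/B/D; F; G] holding=C

towers=[A; E/B/D; F; G] holding=C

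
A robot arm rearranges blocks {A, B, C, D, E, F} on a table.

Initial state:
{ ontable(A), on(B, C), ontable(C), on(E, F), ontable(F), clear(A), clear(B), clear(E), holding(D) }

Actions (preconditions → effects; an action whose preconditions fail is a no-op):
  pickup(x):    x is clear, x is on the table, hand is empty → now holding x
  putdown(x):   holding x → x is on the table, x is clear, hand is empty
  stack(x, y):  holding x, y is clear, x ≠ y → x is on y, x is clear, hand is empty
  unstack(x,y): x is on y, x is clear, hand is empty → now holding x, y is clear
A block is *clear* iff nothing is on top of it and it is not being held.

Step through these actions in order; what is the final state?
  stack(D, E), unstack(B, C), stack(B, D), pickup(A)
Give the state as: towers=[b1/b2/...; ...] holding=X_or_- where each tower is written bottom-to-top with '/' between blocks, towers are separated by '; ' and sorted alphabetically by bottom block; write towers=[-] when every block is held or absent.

towers=[C; F/E/D/B] holding=A

step 1 (stack(D, E)): towers=[A; C/B; F/E/D] holding=-
step 2 (unstack(B, C)): towers=[A; C; F/E/D] holding=B
step 3 (stack(B, D)): towers=[A; C; F/E/D/B] holding=-
step 4 (pickup(A)): towers=[C; F/E/D/B] holding=A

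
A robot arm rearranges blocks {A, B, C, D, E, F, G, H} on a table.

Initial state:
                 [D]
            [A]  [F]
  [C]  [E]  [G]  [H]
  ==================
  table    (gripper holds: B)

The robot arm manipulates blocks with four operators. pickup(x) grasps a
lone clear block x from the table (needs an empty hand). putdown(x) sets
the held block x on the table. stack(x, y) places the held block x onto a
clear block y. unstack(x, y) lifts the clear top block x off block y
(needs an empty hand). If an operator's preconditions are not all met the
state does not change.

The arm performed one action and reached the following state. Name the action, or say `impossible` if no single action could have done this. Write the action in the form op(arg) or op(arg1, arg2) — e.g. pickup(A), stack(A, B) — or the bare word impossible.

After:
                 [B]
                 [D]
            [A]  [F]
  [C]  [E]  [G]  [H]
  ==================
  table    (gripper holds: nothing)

stack(B, D)

target: towers=[C; E; G/A; H/F/D/B] holding=-
        putdown(B) → towers=[B; C; E; G/A; H/F/D] holding=-
       stack(B, A) → towers=[C; E; G/A/B; H/F/D] holding=-
       stack(B, E) → towers=[C; E/B; G/A; H/F/D] holding=-
       stack(B, D) → towers=[C; E; G/A; H/F/D/B] holding=-  ← match
       stack(B, C) → towers=[C/B; E; G/A; H/F/D] holding=-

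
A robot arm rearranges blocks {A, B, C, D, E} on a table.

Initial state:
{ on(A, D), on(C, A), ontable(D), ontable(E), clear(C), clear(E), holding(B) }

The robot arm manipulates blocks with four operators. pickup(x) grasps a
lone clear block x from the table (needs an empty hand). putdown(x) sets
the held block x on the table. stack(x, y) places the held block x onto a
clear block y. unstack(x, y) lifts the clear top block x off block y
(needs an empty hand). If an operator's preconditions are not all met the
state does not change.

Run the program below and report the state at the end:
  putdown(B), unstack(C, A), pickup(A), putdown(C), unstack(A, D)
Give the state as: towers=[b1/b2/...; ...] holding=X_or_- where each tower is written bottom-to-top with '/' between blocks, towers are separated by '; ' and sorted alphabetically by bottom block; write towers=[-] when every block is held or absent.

step 1 (putdown(B)): towers=[B; D/A/C; E] holding=-
step 2 (unstack(C, A)): towers=[B; D/A; E] holding=C
step 3 (pickup(A)) [no-op]: towers=[B; D/A; E] holding=C
step 4 (putdown(C)): towers=[B; C; D/A; E] holding=-
step 5 (unstack(A, D)): towers=[B; C; D; E] holding=A

towers=[B; C; D; E] holding=A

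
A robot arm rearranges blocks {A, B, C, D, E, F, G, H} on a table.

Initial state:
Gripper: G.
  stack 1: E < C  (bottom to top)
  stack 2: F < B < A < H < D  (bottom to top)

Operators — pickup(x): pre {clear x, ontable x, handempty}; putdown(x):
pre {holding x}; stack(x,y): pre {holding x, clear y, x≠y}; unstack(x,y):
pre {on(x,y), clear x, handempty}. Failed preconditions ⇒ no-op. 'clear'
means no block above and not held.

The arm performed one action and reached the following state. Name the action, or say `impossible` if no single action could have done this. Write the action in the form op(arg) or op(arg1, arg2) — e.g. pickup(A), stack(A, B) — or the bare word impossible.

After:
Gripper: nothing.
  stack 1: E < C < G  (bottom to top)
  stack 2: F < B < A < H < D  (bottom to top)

stack(G, C)

target: towers=[E/C/G; F/B/A/H/D] holding=-
        putdown(G) → towers=[E/C; F/B/A/H/D; G] holding=-
       stack(G, D) → towers=[E/C; F/B/A/H/D/G] holding=-
       stack(G, C) → towers=[E/C/G; F/B/A/H/D] holding=-  ← match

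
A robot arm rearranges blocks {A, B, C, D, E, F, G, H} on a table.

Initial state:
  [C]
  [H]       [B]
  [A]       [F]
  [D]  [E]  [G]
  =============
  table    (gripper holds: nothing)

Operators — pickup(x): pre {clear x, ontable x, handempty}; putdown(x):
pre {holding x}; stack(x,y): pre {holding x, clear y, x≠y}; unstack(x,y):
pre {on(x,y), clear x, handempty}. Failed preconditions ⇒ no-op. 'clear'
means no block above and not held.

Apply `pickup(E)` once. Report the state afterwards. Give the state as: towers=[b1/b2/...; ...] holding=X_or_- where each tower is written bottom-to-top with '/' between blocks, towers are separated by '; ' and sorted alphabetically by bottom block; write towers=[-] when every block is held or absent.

towers=[D/A/H/C; G/F/B] holding=E

before: towers=[D/A/H/C; E; G/F/B] holding=-
pre[pickup(E)]: clear(E) yes, ontable(E) yes, handempty yes
all met → apply pickup(E)
after:  towers=[D/A/H/C; G/F/B] holding=E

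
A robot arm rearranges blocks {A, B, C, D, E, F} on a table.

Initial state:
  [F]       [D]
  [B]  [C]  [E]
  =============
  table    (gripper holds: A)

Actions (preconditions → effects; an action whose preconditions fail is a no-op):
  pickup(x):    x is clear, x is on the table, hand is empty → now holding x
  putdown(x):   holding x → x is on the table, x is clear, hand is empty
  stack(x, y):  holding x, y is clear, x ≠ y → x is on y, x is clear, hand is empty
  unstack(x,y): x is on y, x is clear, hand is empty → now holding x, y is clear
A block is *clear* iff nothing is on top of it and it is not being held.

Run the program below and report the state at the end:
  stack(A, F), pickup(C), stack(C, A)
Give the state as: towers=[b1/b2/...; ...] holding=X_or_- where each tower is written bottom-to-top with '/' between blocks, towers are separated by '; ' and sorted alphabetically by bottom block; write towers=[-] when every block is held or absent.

towers=[B/F/A/C; E/D] holding=-

step 1 (stack(A, F)): towers=[B/F/A; C; E/D] holding=-
step 2 (pickup(C)): towers=[B/F/A; E/D] holding=C
step 3 (stack(C, A)): towers=[B/F/A/C; E/D] holding=-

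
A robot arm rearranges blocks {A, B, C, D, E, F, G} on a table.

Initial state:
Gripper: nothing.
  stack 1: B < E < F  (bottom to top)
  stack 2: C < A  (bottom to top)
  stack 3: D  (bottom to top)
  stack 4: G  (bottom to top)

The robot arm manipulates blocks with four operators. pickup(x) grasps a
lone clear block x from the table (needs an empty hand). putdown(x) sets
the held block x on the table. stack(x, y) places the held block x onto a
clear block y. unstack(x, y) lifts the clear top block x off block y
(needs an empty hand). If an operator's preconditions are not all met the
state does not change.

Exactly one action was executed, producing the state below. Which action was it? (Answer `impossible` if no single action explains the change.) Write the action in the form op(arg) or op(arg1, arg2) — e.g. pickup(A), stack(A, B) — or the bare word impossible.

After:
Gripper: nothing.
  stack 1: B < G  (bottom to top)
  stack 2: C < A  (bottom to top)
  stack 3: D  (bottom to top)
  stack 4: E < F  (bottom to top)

target: towers=[B/G; C/A; D; E/F] holding=-
     unstack(F, E) → towers=[B/E; C/A; D; G] holding=F
         pickup(G) → towers=[B/E/F; C/A; D] holding=G
         pickup(D) → towers=[B/E/F; C/A; G] holding=D
     unstack(A, C) → towers=[B/E/F; C; D; G] holding=A
none of the 4 applicable actions match → impossible

impossible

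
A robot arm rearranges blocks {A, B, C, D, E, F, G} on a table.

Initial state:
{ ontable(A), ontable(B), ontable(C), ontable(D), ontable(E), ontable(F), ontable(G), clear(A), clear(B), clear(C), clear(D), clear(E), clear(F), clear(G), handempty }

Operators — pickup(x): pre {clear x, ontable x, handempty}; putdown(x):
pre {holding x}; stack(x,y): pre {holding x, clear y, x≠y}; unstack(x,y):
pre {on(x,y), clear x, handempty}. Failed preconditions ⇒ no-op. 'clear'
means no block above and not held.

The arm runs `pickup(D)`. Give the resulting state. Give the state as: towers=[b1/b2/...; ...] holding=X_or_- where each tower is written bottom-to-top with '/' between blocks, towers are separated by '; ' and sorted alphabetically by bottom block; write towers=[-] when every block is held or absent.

before: towers=[A; B; C; D; E; F; G] holding=-
pre[pickup(D)]: clear(D) ✓, ontable(D) ✓, handempty ✓
all met → apply pickup(D)
after:  towers=[A; B; C; E; F; G] holding=D

towers=[A; B; C; E; F; G] holding=D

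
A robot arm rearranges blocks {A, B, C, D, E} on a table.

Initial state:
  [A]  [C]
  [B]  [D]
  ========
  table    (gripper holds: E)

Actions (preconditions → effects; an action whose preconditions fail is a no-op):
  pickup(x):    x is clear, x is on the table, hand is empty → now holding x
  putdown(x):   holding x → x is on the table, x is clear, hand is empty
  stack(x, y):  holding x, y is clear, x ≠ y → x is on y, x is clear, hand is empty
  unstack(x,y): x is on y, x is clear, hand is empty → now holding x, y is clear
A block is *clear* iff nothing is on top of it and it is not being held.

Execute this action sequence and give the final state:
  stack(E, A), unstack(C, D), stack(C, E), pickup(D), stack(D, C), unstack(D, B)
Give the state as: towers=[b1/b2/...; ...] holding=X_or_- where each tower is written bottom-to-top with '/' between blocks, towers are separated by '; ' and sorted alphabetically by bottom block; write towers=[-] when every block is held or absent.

step 1 (stack(E, A)): towers=[B/A/E; D/C] holding=-
step 2 (unstack(C, D)): towers=[B/A/E; D] holding=C
step 3 (stack(C, E)): towers=[B/A/E/C; D] holding=-
step 4 (pickup(D)): towers=[B/A/E/C] holding=D
step 5 (stack(D, C)): towers=[B/A/E/C/D] holding=-
step 6 (unstack(D, B)) [no-op]: towers=[B/A/E/C/D] holding=-

towers=[B/A/E/C/D] holding=-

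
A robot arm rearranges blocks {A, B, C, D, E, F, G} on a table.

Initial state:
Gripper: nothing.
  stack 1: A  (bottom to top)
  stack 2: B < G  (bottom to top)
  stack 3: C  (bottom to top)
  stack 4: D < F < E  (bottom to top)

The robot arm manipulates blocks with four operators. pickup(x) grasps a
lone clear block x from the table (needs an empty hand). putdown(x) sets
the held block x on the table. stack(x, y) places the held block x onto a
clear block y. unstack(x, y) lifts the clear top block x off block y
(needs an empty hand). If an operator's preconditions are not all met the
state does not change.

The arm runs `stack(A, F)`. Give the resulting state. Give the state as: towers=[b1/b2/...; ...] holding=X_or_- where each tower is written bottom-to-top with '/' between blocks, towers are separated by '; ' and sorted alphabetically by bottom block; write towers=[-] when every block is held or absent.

before: towers=[A; B/G; C; D/F/E] holding=-
pre[stack(A, F)]: holding(A) ✗, clear(F) ✗, A≠F ✓
holding(A), clear(F) unmet → stack(A, F) is a no-op
after:  towers=[A; B/G; C; D/F/E] holding=-

towers=[A; B/G; C; D/F/E] holding=-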